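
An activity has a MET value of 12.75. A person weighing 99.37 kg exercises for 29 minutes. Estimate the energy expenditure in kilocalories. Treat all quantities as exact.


kcal = MET * mass * time_hr
Convert time: 29 min = 0.4833 hr
kcal = 12.75 * 99.37 * 0.4833
kcal = 612.3676 kcal

612.3676 kcal


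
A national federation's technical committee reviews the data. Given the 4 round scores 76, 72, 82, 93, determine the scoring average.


Average = sum / n
Sum = 323
Average = 323 / 4 = 80.75

80.75


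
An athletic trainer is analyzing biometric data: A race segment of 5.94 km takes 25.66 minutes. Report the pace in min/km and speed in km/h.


Pace = time / distance = 25.66 min / 5.94 km = 4.3199 min/km
Speed = distance / time_in_hours = 5.94 / 0.4277 hr
Speed = 13.8893 km/h

4.3199 min/km, 13.8893 km/h


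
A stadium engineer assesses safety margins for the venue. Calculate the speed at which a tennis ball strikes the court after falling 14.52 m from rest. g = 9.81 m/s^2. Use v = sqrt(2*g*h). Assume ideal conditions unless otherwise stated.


v = sqrt(2 * g * h)
v = sqrt(2 * 9.81 * 14.52)
v = sqrt(284.8824) = 16.8785 m/s

16.8785 m/s


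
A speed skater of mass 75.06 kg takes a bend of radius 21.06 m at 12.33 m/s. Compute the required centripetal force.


Fc = m * v^2 / r
v^2 = 12.33^2 = 152.0289
Fc = 75.06 * 152.0289 / 21.06
Fc = 11411.2892 / 21.06 = 541.8466 N

541.8466 N


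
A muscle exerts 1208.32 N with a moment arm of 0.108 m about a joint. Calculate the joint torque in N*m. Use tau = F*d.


tau = F * d
tau = 1208.32 * 0.108
tau = 130.4986 N*m

130.4986 N*m


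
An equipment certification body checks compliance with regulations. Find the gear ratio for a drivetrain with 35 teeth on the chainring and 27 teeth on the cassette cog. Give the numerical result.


GR = front_teeth / rear_teeth
GR = 35 / 27
GR = 1.2963

1.2963


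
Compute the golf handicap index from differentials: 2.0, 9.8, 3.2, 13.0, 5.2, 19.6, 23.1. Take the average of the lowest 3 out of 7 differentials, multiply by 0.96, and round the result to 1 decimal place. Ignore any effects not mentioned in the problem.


All differentials: 2.0, 9.8, 3.2, 13.0, 5.2, 19.6, 23.1
Sorted: 2.0, 3.2, 5.2, 9.8, 13.0, 19.6, 23.1
Best 3: 2.0, 3.2, 5.2
Average of best = 10.4 / 3 = 3.4667
Raw index = 3.4667 * 0.96 = 3.328
Handicap index = round(3.328, 1) = 3.3

3.3


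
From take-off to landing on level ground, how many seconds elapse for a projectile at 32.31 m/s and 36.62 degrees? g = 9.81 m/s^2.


T = 2*v*sin(theta)/g
sin(theta) = sin(36.62 deg) = 0.5965
T = 2*32.31*0.5965 / 9.81
T = 38.5462 / 9.81 = 3.9293 s

3.9293 s


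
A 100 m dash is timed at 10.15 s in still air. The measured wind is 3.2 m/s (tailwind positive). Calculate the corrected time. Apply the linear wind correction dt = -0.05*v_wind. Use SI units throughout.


dt = -0.05 * v_wind = -0.05 * 3.2 = -0.16 s
t_corrected = t_still + dt = 10.15 + (-0.16)
t_corrected = 9.99 s

9.99 s


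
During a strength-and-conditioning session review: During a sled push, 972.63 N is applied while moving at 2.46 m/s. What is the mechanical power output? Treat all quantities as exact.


P = F * v
P = 972.63 * 2.46
P = 2392.6698 W

2392.6698 W


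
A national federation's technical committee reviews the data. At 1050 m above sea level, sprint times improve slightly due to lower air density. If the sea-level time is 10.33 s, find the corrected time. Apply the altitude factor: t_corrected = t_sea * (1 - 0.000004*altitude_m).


Correction factor = 1 - 0.000004 * 1050 = 0.9958
t_corrected = t_sea * factor = 10.33 * 0.9958
t_corrected = 10.2866 s

10.2866 s


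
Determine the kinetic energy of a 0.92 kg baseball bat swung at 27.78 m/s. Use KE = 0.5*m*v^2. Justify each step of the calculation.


KE = 0.5 * m * v^2
KE = 0.5 * 0.92 * 27.78^2
KE = 0.5 * 0.92 * 771.7284 = 354.9951 J

354.9951 J


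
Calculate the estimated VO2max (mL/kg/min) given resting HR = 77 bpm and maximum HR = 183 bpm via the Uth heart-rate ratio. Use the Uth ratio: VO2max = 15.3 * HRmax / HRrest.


VO2max = 15.3 * HRmax / HRrest
VO2max = 15.3 * 183 / 77
VO2max = 2799.9 / 77 = 36.3623 mL/kg/min

36.3623 mL/kg/min


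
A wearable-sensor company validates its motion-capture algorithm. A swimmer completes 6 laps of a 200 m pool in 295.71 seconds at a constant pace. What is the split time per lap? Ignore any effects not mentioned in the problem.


Split time = total_time / n_laps = 295.71 / 6
Split time = 49.285 s per lap

49.285 s


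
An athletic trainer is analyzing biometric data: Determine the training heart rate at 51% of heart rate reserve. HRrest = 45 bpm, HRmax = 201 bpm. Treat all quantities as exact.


Target = HRrest + pct*(HRmax - HRrest)
Heart rate reserve = HRmax - HRrest = 201 - 45 = 156 bpm
Fraction = 51% = 0.51
Target = 45 + 0.51 * 156
Target = 45 + 79.56 = 124.56 bpm

124.56 bpm


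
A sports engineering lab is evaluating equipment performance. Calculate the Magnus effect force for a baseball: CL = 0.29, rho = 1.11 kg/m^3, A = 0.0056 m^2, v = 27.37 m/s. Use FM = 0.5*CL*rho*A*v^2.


FM = 0.5 * CL * rho * A * v^2
FM = 0.5 * 0.29 * 1.11 * 0.0056 * 27.37^2
v^2 = 749.1169
FM = 0.5 * 0.29 * 1.11 * 0.0056 * 749.1169 = 0.6752 N

0.6752 N


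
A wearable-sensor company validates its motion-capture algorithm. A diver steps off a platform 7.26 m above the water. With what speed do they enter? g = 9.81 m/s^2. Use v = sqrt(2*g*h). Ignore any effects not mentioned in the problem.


v = sqrt(2 * g * h)
v = sqrt(2 * 9.81 * 7.26)
v = sqrt(142.4412) = 11.9349 m/s

11.9349 m/s


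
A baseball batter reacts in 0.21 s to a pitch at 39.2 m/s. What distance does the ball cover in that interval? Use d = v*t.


d = v * t
d = 39.2 * 0.21
d = 8.232 m

8.232 m


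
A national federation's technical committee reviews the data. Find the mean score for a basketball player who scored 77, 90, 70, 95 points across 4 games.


Average = sum / n
Sum = 332
Average = 332 / 4 = 83

83


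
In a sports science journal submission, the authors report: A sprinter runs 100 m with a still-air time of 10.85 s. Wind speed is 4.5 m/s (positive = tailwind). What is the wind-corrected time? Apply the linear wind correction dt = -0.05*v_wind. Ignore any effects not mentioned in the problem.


dt = -0.05 * v_wind = -0.05 * 4.5 = -0.225 s
t_corrected = t_still + dt = 10.85 + (-0.225)
t_corrected = 10.625 s

10.625 s


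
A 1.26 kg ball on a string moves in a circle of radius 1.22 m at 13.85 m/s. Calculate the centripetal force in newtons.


Fc = m * v^2 / r
v^2 = 13.85^2 = 191.8225
Fc = 1.26 * 191.8225 / 1.22
Fc = 241.6963 / 1.22 = 198.1118 N

198.1118 N


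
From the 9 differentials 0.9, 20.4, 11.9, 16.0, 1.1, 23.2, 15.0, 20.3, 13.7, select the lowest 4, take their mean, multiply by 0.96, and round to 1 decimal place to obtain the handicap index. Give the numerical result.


All differentials: 0.9, 20.4, 11.9, 16.0, 1.1, 23.2, 15.0, 20.3, 13.7
Sorted: 0.9, 1.1, 11.9, 13.7, 15.0, 16.0, 20.3, 20.4, 23.2
Best 4: 0.9, 1.1, 11.9, 13.7
Average of best = 27.6 / 4 = 6.9
Raw index = 6.9 * 0.96 = 6.624
Handicap index = round(6.624, 1) = 6.6

6.6


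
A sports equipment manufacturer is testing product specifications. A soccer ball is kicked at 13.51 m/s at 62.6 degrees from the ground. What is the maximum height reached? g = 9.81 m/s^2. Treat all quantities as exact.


H = (v*sin(theta))^2 / (2*g)
vy = v*sin(theta) = 13.51 * sin(62.6 deg) = 11.9944 m/s
H = vy^2 / (2*g) = 143.8653 / (2*9.81)
H = 143.8653 / 19.62 = 7.3326 m

7.3326 m


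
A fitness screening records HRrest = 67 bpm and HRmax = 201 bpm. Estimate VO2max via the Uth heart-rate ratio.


VO2max = 15.3 * HRmax / HRrest
VO2max = 15.3 * 201 / 67
VO2max = 3075.3 / 67 = 45.9 mL/kg/min

45.9 mL/kg/min


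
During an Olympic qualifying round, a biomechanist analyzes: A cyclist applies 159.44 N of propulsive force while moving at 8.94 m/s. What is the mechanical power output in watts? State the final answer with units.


P = F * v
P = 159.44 * 8.94
P = 1425.3936 W

1425.3936 W


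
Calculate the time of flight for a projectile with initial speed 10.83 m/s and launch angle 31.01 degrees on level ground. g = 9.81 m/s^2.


T = 2*v*sin(theta)/g
sin(theta) = sin(31.01 deg) = 0.5152
T = 2*10.83*0.5152 / 9.81
T = 11.159 / 9.81 = 1.1375 s

1.1375 s


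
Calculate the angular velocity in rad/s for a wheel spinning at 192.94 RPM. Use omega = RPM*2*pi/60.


omega = RPM * 2 * pi / 60
omega = 192.94 * 2 * 3.14159 / 60
omega = 1212.2778 / 60 = 20.2046 rad/s

20.2046 rad/s


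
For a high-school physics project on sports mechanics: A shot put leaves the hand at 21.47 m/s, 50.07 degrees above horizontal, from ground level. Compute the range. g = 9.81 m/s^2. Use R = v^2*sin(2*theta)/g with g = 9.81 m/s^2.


R = v^2 * sin(2*theta) / g
Convert angle to radians: theta = 50.07 deg = 0.8739 rad
sin(2*theta) = sin(1.7478) = 0.9844
R = 21.47^2 * 0.9844 / 9.81
R = 460.9609 * 0.9844 / 9.81 = 46.2549 m

46.2549 m


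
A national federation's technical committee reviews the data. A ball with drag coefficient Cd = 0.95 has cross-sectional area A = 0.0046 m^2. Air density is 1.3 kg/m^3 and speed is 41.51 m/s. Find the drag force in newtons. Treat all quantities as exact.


Fd = 0.5 * Cd * rho * A * v^2
Fd = 0.5 * 0.95 * 1.3 * 0.0046 * 41.51^2
v^2 = 1723.0801
Fd = 0.5 * 0.95 * 1.3 * 0.0046 * 1723.0801 = 4.8944 N

4.8944 N


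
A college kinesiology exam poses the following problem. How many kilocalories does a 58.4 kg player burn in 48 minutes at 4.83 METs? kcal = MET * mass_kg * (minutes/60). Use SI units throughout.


kcal = MET * mass * time_hr
Convert time: 48 min = 0.8 hr
kcal = 4.83 * 58.4 * 0.8
kcal = 225.6576 kcal

225.6576 kcal


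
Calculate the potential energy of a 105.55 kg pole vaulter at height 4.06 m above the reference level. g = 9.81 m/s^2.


PE = m * g * h
PE = 105.55 * 9.81 * 4.06
PE = 1035.4455 * 4.06 = 4203.9087 J

4203.9087 J


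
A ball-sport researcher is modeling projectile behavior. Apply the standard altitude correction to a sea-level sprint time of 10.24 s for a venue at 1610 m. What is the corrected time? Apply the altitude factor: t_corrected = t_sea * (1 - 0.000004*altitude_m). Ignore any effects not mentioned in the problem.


Correction factor = 1 - 0.000004 * 1610 = 0.99356
t_corrected = t_sea * factor = 10.24 * 0.99356
t_corrected = 10.1741 s

10.1741 s


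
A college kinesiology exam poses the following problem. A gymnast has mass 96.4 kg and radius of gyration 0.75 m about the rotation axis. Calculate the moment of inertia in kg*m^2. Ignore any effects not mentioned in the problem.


I = m * k^2
I = 96.4 * 0.75^2
I = 96.4 * 0.5625 = 54.225 kg*m^2

54.225 kg*m^2


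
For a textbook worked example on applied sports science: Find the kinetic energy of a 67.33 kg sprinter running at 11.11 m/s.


KE = 0.5 * m * v^2
KE = 0.5 * 67.33 * 11.11^2
KE = 0.5 * 67.33 * 123.4321 = 4155.3416 J

4155.3416 J


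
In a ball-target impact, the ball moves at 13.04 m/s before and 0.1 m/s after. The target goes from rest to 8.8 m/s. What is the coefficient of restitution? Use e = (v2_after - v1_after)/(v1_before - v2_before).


e = (v2_after - v1_after) / (v1_before - v2_before)
Numerator = 8.8 - 0.1 = 8.7
Denominator = 13.04 - 0 = 13.04
e = 8.7 / 13.04 = 0.6672

0.6672


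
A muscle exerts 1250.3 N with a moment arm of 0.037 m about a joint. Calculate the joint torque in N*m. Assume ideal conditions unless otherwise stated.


tau = F * d
tau = 1250.3 * 0.037
tau = 46.2611 N*m

46.2611 N*m


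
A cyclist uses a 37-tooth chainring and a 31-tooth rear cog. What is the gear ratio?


GR = front_teeth / rear_teeth
GR = 37 / 31
GR = 1.1935

1.1935


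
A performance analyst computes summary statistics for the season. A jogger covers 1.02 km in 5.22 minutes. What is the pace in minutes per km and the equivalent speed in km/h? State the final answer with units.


Pace = time / distance = 5.22 min / 1.02 km = 5.1176 min/km
Speed = distance / time_in_hours = 1.02 / 0.087 hr
Speed = 11.7241 km/h

5.1176 min/km, 11.7241 km/h


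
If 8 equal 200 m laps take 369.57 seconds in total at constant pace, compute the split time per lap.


Split time = total_time / n_laps = 369.57 / 8
Split time = 46.1962 s per lap

46.1962 s


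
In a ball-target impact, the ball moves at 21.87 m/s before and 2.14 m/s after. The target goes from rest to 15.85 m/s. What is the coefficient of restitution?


e = (v2_after - v1_after) / (v1_before - v2_before)
Numerator = 15.85 - 2.14 = 13.71
Denominator = 21.87 - 0 = 21.87
e = 13.71 / 21.87 = 0.6269

0.6269


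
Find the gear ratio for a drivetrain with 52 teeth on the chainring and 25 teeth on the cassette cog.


GR = front_teeth / rear_teeth
GR = 52 / 25
GR = 2.08

2.08


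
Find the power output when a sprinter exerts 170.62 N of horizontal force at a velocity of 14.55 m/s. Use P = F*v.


P = F * v
P = 170.62 * 14.55
P = 2482.521 W

2482.521 W


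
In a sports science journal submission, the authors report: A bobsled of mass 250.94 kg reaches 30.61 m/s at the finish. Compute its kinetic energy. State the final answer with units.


KE = 0.5 * m * v^2
KE = 0.5 * 250.94 * 30.61^2
KE = 0.5 * 250.94 * 936.9721 = 117561.8894 J

117561.8894 J


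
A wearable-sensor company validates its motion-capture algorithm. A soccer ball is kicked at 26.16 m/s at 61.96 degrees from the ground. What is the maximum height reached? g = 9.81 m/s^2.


H = (v*sin(theta))^2 / (2*g)
vy = v*sin(theta) = 26.16 * sin(61.96 deg) = 23.0893 m/s
H = vy^2 / (2*g) = 533.1171 / (2*9.81)
H = 533.1171 / 19.62 = 27.1721 m

27.1721 m


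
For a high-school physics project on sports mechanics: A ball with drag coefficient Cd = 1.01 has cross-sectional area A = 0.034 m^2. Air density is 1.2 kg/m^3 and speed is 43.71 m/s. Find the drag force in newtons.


Fd = 0.5 * Cd * rho * A * v^2
Fd = 0.5 * 1.01 * 1.2 * 0.034 * 43.71^2
v^2 = 1910.5641
Fd = 0.5 * 1.01 * 1.2 * 0.034 * 1910.5641 = 39.3653 N

39.3653 N


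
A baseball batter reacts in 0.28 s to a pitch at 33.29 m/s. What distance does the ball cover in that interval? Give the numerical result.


d = v * t
d = 33.29 * 0.28
d = 9.3212 m

9.3212 m


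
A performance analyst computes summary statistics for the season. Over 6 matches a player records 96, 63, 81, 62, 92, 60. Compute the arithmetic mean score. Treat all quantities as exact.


Average = sum / n
Sum = 454
Average = 454 / 6 = 75.6667

75.6667


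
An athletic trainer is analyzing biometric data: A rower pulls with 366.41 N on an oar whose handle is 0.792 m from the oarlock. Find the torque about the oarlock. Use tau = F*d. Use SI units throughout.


tau = F * d
tau = 366.41 * 0.792
tau = 290.1967 N*m

290.1967 N*m


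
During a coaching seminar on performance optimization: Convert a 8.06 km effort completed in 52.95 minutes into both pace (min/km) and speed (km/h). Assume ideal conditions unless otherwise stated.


Pace = time / distance = 52.95 min / 8.06 km = 6.5695 min/km
Speed = distance / time_in_hours = 8.06 / 0.8825 hr
Speed = 9.1331 km/h

6.5695 min/km, 9.1331 km/h


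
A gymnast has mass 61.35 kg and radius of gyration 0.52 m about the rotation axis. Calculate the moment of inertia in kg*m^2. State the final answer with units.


I = m * k^2
I = 61.35 * 0.52^2
I = 61.35 * 0.2704 = 16.589 kg*m^2

16.589 kg*m^2


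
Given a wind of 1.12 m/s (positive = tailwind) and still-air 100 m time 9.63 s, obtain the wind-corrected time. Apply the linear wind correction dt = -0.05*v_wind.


dt = -0.05 * v_wind = -0.05 * 1.12 = -0.056 s
t_corrected = t_still + dt = 9.63 + (-0.056)
t_corrected = 9.574 s

9.574 s


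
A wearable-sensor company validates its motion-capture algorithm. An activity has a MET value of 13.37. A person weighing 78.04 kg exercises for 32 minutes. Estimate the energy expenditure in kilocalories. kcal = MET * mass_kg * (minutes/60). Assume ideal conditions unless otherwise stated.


kcal = MET * mass * time_hr
Convert time: 32 min = 0.5333 hr
kcal = 13.37 * 78.04 * 0.5333
kcal = 556.4772 kcal

556.4772 kcal


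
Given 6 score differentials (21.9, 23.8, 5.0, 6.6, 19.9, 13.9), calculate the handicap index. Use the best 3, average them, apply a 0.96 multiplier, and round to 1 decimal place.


All differentials: 21.9, 23.8, 5.0, 6.6, 19.9, 13.9
Sorted: 5.0, 6.6, 13.9, 19.9, 21.9, 23.8
Best 3: 5.0, 6.6, 13.9
Average of best = 25.5 / 3 = 8.5
Raw index = 8.5 * 0.96 = 8.16
Handicap index = round(8.16, 1) = 8.2

8.2


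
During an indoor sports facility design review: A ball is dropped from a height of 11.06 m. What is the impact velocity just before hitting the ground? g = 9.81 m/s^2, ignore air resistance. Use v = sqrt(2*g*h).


v = sqrt(2 * g * h)
v = sqrt(2 * 9.81 * 11.06)
v = sqrt(216.9972) = 14.7308 m/s

14.7308 m/s


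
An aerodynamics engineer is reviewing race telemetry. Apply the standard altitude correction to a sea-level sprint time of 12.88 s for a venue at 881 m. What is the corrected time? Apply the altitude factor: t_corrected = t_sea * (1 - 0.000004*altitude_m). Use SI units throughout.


Correction factor = 1 - 0.000004 * 881 = 0.996476
t_corrected = t_sea * factor = 12.88 * 0.996476
t_corrected = 12.8346 s

12.8346 s


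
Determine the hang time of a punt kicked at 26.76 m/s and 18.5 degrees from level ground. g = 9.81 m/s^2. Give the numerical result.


T = 2*v*sin(theta)/g
sin(theta) = sin(18.5 deg) = 0.3173
T = 2*26.76*0.3173 / 9.81
T = 16.9821 / 9.81 = 1.7311 s

1.7311 s


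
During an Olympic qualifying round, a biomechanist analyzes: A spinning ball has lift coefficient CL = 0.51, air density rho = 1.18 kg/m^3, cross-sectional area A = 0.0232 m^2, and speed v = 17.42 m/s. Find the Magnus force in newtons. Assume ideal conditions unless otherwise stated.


FM = 0.5 * CL * rho * A * v^2
FM = 0.5 * 0.51 * 1.18 * 0.0232 * 17.42^2
v^2 = 303.4564
FM = 0.5 * 0.51 * 1.18 * 0.0232 * 303.4564 = 2.1184 N

2.1184 N


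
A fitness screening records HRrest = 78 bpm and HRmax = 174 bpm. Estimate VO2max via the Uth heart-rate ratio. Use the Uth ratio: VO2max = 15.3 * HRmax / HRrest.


VO2max = 15.3 * HRmax / HRrest
VO2max = 15.3 * 174 / 78
VO2max = 2662.2 / 78 = 34.1308 mL/kg/min

34.1308 mL/kg/min


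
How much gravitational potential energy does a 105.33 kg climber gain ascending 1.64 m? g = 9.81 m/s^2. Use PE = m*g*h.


PE = m * g * h
PE = 105.33 * 9.81 * 1.64
PE = 1033.2873 * 1.64 = 1694.5912 J

1694.5912 J


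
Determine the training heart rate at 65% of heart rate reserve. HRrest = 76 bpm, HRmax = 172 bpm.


Target = HRrest + pct*(HRmax - HRrest)
Heart rate reserve = HRmax - HRrest = 172 - 76 = 96 bpm
Fraction = 65% = 0.65
Target = 76 + 0.65 * 96
Target = 76 + 62.4 = 138.4 bpm

138.4 bpm


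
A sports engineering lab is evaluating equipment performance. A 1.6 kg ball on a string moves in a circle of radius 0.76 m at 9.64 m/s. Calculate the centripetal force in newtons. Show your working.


Fc = m * v^2 / r
v^2 = 9.64^2 = 92.9296
Fc = 1.6 * 92.9296 / 0.76
Fc = 148.6874 / 0.76 = 195.6413 N

195.6413 N


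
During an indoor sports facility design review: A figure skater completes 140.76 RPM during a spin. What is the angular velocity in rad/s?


omega = RPM * 2 * pi / 60
omega = 140.76 * 2 * 3.14159 / 60
omega = 884.4212 / 60 = 14.7404 rad/s

14.7404 rad/s


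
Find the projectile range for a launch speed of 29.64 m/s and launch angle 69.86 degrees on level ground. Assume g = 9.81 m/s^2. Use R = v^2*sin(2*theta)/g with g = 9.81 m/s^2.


R = v^2 * sin(2*theta) / g
Convert angle to radians: theta = 69.86 deg = 1.2193 rad
sin(2*theta) = sin(2.4386) = 0.6465
R = 29.64^2 * 0.6465 / 9.81
R = 878.5296 * 0.6465 / 9.81 = 57.8991 m

57.8991 m


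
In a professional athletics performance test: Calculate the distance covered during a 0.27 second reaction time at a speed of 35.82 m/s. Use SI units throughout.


d = v * t
d = 35.82 * 0.27
d = 9.6714 m

9.6714 m


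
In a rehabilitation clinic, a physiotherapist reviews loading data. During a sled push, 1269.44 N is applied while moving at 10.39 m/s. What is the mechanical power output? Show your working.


P = F * v
P = 1269.44 * 10.39
P = 13189.4816 W

13189.4816 W


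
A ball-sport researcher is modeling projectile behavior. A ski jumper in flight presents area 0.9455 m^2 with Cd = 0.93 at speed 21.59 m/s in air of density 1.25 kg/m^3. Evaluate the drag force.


Fd = 0.5 * Cd * rho * A * v^2
Fd = 0.5 * 0.93 * 1.25 * 0.9455 * 21.59^2
v^2 = 466.1281
Fd = 0.5 * 0.93 * 1.25 * 0.9455 * 466.1281 = 256.1709 N

256.1709 N


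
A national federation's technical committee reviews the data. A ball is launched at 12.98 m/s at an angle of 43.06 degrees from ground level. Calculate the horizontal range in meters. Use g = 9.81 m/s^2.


R = v^2 * sin(2*theta) / g
Convert angle to radians: theta = 43.06 deg = 0.7515 rad
sin(2*theta) = sin(1.5031) = 0.9977
R = 12.98^2 * 0.9977 / 9.81
R = 168.4804 * 0.9977 / 9.81 = 17.135 m

17.135 m


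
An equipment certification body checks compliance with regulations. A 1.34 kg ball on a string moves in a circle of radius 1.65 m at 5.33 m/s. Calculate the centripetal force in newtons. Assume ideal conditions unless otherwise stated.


Fc = m * v^2 / r
v^2 = 5.33^2 = 28.4089
Fc = 1.34 * 28.4089 / 1.65
Fc = 38.0679 / 1.65 = 23.0715 N

23.0715 N


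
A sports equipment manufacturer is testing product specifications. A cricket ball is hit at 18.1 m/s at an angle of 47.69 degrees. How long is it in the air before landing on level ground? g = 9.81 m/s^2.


T = 2*v*sin(theta)/g
sin(theta) = sin(47.69 deg) = 0.7395
T = 2*18.1*0.7395 / 9.81
T = 26.7704 / 9.81 = 2.7289 s

2.7289 s


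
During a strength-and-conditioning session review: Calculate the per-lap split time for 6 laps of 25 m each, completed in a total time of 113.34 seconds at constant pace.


Split time = total_time / n_laps = 113.34 / 6
Split time = 18.89 s per lap

18.89 s


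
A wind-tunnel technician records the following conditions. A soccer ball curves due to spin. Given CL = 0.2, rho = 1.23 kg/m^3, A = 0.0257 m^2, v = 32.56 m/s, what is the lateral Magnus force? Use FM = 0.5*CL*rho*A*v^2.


FM = 0.5 * CL * rho * A * v^2
FM = 0.5 * 0.2 * 1.23 * 0.0257 * 32.56^2
v^2 = 1060.1536
FM = 0.5 * 0.2 * 1.23 * 0.0257 * 1060.1536 = 3.3513 N

3.3513 N


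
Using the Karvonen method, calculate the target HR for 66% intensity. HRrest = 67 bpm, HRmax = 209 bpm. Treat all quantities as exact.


Target = HRrest + pct*(HRmax - HRrest)
Heart rate reserve = HRmax - HRrest = 209 - 67 = 142 bpm
Fraction = 66% = 0.66
Target = 67 + 0.66 * 142
Target = 67 + 93.72 = 160.72 bpm

160.72 bpm


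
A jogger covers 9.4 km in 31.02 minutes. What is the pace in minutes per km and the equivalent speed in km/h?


Pace = time / distance = 31.02 min / 9.4 km = 3.3 min/km
Speed = distance / time_in_hours = 9.4 / 0.517 hr
Speed = 18.1818 km/h

3.3 min/km, 18.1818 km/h


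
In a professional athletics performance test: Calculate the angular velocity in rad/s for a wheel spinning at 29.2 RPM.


omega = RPM * 2 * pi / 60
omega = 29.2 * 2 * 3.14159 / 60
omega = 183.469 / 60 = 3.0578 rad/s

3.0578 rad/s


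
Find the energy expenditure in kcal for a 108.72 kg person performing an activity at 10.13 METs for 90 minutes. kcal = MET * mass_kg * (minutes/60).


kcal = MET * mass * time_hr
Convert time: 90 min = 1.5 hr
kcal = 10.13 * 108.72 * 1.5
kcal = 1652.0004 kcal

1652.0004 kcal


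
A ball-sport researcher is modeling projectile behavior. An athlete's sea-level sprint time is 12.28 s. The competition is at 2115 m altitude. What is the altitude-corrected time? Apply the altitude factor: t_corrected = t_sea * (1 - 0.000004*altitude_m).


Correction factor = 1 - 0.000004 * 2115 = 0.99154
t_corrected = t_sea * factor = 12.28 * 0.99154
t_corrected = 12.1761 s

12.1761 s


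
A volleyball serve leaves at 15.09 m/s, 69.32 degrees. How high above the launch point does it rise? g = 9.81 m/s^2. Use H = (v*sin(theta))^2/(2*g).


H = (v*sin(theta))^2 / (2*g)
vy = v*sin(theta) = 15.09 * sin(69.32 deg) = 14.1177 m/s
H = vy^2 / (2*g) = 199.3098 / (2*9.81)
H = 199.3098 / 19.62 = 10.1585 m

10.1585 m


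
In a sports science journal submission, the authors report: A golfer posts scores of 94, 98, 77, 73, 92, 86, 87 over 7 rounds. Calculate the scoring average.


Average = sum / n
Sum = 607
Average = 607 / 7 = 86.7143

86.7143


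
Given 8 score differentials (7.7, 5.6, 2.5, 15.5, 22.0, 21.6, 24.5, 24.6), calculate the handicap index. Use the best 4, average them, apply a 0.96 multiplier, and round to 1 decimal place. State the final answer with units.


All differentials: 7.7, 5.6, 2.5, 15.5, 22.0, 21.6, 24.5, 24.6
Sorted: 2.5, 5.6, 7.7, 15.5, 21.6, 22.0, 24.5, 24.6
Best 4: 2.5, 5.6, 7.7, 15.5
Average of best = 31.3 / 4 = 7.825
Raw index = 7.825 * 0.96 = 7.512
Handicap index = round(7.512, 1) = 7.5

7.5


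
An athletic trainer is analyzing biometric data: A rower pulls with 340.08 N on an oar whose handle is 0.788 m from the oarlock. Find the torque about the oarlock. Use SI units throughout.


tau = F * d
tau = 340.08 * 0.788
tau = 267.983 N*m

267.983 N*m


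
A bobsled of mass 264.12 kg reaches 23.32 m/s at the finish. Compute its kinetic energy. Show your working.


KE = 0.5 * m * v^2
KE = 0.5 * 264.12 * 23.32^2
KE = 0.5 * 264.12 * 543.8224 = 71817.1861 J

71817.1861 J


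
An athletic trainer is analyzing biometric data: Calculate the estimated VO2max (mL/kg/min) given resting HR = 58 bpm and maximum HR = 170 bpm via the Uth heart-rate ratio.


VO2max = 15.3 * HRmax / HRrest
VO2max = 15.3 * 170 / 58
VO2max = 2601 / 58 = 44.8448 mL/kg/min

44.8448 mL/kg/min


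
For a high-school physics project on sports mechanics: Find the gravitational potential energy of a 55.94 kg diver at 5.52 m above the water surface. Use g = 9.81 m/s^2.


PE = m * g * h
PE = 55.94 * 9.81 * 5.52
PE = 548.7714 * 5.52 = 3029.2181 J

3029.2181 J


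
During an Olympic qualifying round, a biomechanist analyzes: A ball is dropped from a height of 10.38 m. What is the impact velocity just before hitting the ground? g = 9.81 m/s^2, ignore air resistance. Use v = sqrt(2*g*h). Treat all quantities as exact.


v = sqrt(2 * g * h)
v = sqrt(2 * 9.81 * 10.38)
v = sqrt(203.6556) = 14.2708 m/s

14.2708 m/s


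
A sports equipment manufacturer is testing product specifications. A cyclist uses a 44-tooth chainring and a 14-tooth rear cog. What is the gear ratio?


GR = front_teeth / rear_teeth
GR = 44 / 14
GR = 3.1429

3.1429


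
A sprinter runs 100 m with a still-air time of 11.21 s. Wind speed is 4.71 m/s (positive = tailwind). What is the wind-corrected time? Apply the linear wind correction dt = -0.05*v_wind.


dt = -0.05 * v_wind = -0.05 * 4.71 = -0.2355 s
t_corrected = t_still + dt = 11.21 + (-0.2355)
t_corrected = 10.9745 s

10.9745 s


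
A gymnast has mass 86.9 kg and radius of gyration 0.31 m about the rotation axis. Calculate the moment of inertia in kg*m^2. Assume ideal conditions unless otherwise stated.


I = m * k^2
I = 86.9 * 0.31^2
I = 86.9 * 0.0961 = 8.3511 kg*m^2

8.3511 kg*m^2


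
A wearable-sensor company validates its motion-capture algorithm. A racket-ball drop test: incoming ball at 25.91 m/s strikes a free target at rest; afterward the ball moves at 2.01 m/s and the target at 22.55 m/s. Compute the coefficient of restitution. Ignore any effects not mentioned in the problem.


e = (v2_after - v1_after) / (v1_before - v2_before)
Numerator = 22.55 - 2.01 = 20.54
Denominator = 25.91 - 0 = 25.91
e = 20.54 / 25.91 = 0.7927

0.7927


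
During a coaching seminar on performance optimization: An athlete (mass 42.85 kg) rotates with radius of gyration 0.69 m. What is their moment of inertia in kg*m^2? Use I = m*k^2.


I = m * k^2
I = 42.85 * 0.69^2
I = 42.85 * 0.4761 = 20.4009 kg*m^2

20.4009 kg*m^2


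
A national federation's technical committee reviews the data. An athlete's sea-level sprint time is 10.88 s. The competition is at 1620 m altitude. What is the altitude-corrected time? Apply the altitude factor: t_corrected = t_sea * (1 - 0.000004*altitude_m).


Correction factor = 1 - 0.000004 * 1620 = 0.99352
t_corrected = t_sea * factor = 10.88 * 0.99352
t_corrected = 10.8095 s

10.8095 s


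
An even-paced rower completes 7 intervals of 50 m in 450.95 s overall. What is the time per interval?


Split time = total_time / n_laps = 450.95 / 7
Split time = 64.4214 s per lap

64.4214 s


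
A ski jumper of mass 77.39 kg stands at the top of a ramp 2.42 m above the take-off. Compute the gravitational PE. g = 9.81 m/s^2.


PE = m * g * h
PE = 77.39 * 9.81 * 2.42
PE = 759.1959 * 2.42 = 1837.2541 J

1837.2541 J


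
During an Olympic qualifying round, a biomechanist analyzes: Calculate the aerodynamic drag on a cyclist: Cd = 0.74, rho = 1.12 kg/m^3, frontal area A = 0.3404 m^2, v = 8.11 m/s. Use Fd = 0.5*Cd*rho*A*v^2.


Fd = 0.5 * Cd * rho * A * v^2
Fd = 0.5 * 0.74 * 1.12 * 0.3404 * 8.11^2
v^2 = 65.7721
Fd = 0.5 * 0.74 * 1.12 * 0.3404 * 65.7721 = 9.2779 N

9.2779 N


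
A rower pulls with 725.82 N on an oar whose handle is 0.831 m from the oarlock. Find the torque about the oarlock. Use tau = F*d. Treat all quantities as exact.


tau = F * d
tau = 725.82 * 0.831
tau = 603.1564 N*m

603.1564 N*m


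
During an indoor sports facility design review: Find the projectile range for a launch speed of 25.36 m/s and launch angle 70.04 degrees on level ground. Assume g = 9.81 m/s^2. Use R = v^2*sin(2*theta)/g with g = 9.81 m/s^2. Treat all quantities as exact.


R = v^2 * sin(2*theta) / g
Convert angle to radians: theta = 70.04 deg = 1.2224 rad
sin(2*theta) = sin(2.4449) = 0.6417
R = 25.36^2 * 0.6417 / 9.81
R = 643.1296 * 0.6417 / 9.81 = 42.0701 m

42.0701 m


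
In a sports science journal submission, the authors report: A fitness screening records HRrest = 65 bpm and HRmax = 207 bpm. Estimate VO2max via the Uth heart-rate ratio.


VO2max = 15.3 * HRmax / HRrest
VO2max = 15.3 * 207 / 65
VO2max = 3167.1 / 65 = 48.7246 mL/kg/min

48.7246 mL/kg/min


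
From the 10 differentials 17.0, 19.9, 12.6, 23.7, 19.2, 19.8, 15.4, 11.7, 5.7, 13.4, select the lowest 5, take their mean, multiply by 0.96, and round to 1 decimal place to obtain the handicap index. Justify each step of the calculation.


All differentials: 17.0, 19.9, 12.6, 23.7, 19.2, 19.8, 15.4, 11.7, 5.7, 13.4
Sorted: 5.7, 11.7, 12.6, 13.4, 15.4, 17.0, 19.2, 19.8, 19.9, 23.7
Best 5: 5.7, 11.7, 12.6, 13.4, 15.4
Average of best = 58.8 / 5 = 11.76
Raw index = 11.76 * 0.96 = 11.2896
Handicap index = round(11.2896, 1) = 11.3

11.3


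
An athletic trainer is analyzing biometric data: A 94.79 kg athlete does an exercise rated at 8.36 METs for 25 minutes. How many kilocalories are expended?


kcal = MET * mass * time_hr
Convert time: 25 min = 0.4167 hr
kcal = 8.36 * 94.79 * 0.4167
kcal = 330.1852 kcal

330.1852 kcal


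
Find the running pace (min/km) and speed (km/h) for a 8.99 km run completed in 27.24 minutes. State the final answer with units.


Pace = time / distance = 27.24 min / 8.99 km = 3.03 min/km
Speed = distance / time_in_hours = 8.99 / 0.454 hr
Speed = 19.8018 km/h

3.03 min/km, 19.8018 km/h


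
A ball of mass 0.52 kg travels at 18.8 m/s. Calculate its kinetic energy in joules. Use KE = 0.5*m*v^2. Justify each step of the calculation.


KE = 0.5 * m * v^2
KE = 0.5 * 0.52 * 18.8^2
KE = 0.5 * 0.52 * 353.44 = 91.8944 J

91.8944 J


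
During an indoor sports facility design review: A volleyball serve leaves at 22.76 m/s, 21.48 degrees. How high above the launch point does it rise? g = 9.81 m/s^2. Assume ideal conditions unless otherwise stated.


H = (v*sin(theta))^2 / (2*g)
vy = v*sin(theta) = 22.76 * sin(21.48 deg) = 8.3342 m/s
H = vy^2 / (2*g) = 69.4585 / (2*9.81)
H = 69.4585 / 19.62 = 3.5402 m

3.5402 m


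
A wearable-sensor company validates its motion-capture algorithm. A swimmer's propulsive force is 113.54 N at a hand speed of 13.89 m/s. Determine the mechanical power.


P = F * v
P = 113.54 * 13.89
P = 1577.0706 W

1577.0706 W


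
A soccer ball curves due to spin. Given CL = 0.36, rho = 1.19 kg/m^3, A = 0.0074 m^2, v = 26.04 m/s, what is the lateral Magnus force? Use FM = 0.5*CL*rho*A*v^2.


FM = 0.5 * CL * rho * A * v^2
FM = 0.5 * 0.36 * 1.19 * 0.0074 * 26.04^2
v^2 = 678.0816
FM = 0.5 * 0.36 * 1.19 * 0.0074 * 678.0816 = 1.0748 N

1.0748 N


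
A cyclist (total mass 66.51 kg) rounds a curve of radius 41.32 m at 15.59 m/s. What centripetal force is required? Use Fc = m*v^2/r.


Fc = m * v^2 / r
v^2 = 15.59^2 = 243.0481
Fc = 66.51 * 243.0481 / 41.32
Fc = 16165.1291 / 41.32 = 391.218 N

391.218 N


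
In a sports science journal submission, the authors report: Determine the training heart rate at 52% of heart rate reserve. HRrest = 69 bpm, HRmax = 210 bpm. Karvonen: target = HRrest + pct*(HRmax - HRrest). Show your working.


Target = HRrest + pct*(HRmax - HRrest)
Heart rate reserve = HRmax - HRrest = 210 - 69 = 141 bpm
Fraction = 52% = 0.52
Target = 69 + 0.52 * 141
Target = 69 + 73.32 = 142.32 bpm

142.32 bpm


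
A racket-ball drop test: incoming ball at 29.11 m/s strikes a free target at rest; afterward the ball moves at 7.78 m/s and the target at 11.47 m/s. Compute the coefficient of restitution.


e = (v2_after - v1_after) / (v1_before - v2_before)
Numerator = 11.47 - 7.78 = 3.69
Denominator = 29.11 - 0 = 29.11
e = 3.69 / 29.11 = 0.1268

0.1268


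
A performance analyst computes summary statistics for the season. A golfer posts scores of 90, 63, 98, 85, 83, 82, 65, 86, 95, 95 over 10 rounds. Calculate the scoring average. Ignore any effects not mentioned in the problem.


Average = sum / n
Sum = 842
Average = 842 / 10 = 84.2

84.2


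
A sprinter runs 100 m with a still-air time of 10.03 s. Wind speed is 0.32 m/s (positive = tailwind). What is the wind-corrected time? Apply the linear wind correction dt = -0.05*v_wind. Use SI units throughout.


dt = -0.05 * v_wind = -0.05 * 0.32 = -0.016 s
t_corrected = t_still + dt = 10.03 + (-0.016)
t_corrected = 10.014 s

10.014 s


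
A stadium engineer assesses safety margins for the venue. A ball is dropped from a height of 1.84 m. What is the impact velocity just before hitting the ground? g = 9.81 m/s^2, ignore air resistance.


v = sqrt(2 * g * h)
v = sqrt(2 * 9.81 * 1.84)
v = sqrt(36.1008) = 6.0084 m/s

6.0084 m/s


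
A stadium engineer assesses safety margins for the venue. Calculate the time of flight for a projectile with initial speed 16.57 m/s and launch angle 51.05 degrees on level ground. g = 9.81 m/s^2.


T = 2*v*sin(theta)/g
sin(theta) = sin(51.05 deg) = 0.7777
T = 2*16.57*0.7777 / 9.81
T = 25.7728 / 9.81 = 2.6272 s

2.6272 s


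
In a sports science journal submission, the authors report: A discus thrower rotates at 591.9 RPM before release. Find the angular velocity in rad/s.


omega = RPM * 2 * pi / 60
omega = 591.9 * 2 * 3.14159 / 60
omega = 3719.0174 / 60 = 61.9836 rad/s

61.9836 rad/s


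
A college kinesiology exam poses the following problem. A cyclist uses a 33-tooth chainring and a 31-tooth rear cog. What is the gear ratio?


GR = front_teeth / rear_teeth
GR = 33 / 31
GR = 1.0645

1.0645


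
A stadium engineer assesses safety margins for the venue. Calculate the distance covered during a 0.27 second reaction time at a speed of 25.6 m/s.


d = v * t
d = 25.6 * 0.27
d = 6.912 m

6.912 m


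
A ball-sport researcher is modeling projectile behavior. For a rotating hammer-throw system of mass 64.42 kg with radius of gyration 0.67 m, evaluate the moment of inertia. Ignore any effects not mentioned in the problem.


I = m * k^2
I = 64.42 * 0.67^2
I = 64.42 * 0.4489 = 28.9181 kg*m^2

28.9181 kg*m^2


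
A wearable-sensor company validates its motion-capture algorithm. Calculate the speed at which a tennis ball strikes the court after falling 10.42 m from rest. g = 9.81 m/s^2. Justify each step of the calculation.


v = sqrt(2 * g * h)
v = sqrt(2 * 9.81 * 10.42)
v = sqrt(204.4404) = 14.2983 m/s

14.2983 m/s


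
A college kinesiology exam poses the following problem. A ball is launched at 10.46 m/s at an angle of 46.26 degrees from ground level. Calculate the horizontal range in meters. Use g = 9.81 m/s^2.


R = v^2 * sin(2*theta) / g
Convert angle to radians: theta = 46.26 deg = 0.8074 rad
sin(2*theta) = sin(1.6148) = 0.999
R = 10.46^2 * 0.999 / 9.81
R = 109.4116 * 0.999 / 9.81 = 11.1423 m

11.1423 m


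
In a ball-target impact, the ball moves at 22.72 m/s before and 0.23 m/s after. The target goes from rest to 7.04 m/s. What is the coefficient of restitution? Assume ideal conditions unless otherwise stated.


e = (v2_after - v1_after) / (v1_before - v2_before)
Numerator = 7.04 - 0.23 = 6.81
Denominator = 22.72 - 0 = 22.72
e = 6.81 / 22.72 = 0.2997

0.2997


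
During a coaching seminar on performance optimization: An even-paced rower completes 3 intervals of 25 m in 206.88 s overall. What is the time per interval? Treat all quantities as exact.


Split time = total_time / n_laps = 206.88 / 3
Split time = 68.96 s per lap

68.96 s


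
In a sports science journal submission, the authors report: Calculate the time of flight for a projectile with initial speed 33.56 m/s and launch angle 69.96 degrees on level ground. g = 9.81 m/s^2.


T = 2*v*sin(theta)/g
sin(theta) = sin(69.96 deg) = 0.9395
T = 2*33.56*0.9395 / 9.81
T = 63.0561 / 9.81 = 6.4277 s

6.4277 s


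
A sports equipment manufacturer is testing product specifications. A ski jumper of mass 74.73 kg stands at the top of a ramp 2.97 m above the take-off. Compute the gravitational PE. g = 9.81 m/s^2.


PE = m * g * h
PE = 74.73 * 9.81 * 2.97
PE = 733.1013 * 2.97 = 2177.3109 J

2177.3109 J


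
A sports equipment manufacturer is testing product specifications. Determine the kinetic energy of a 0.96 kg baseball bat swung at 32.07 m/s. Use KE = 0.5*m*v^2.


KE = 0.5 * m * v^2
KE = 0.5 * 0.96 * 32.07^2
KE = 0.5 * 0.96 * 1028.4849 = 493.6728 J

493.6728 J


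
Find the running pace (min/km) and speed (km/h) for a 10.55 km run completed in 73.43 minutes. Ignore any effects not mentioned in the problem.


Pace = time / distance = 73.43 min / 10.55 km = 6.9602 min/km
Speed = distance / time_in_hours = 10.55 / 1.2238 hr
Speed = 8.6205 km/h

6.9602 min/km, 8.6205 km/h


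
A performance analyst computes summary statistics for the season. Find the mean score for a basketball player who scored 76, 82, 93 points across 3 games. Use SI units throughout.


Average = sum / n
Sum = 251
Average = 251 / 3 = 83.6667

83.6667


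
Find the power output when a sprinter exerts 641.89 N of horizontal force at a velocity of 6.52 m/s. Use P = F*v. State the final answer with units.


P = F * v
P = 641.89 * 6.52
P = 4185.1228 W

4185.1228 W


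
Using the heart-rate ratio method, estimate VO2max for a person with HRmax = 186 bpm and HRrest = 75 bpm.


VO2max = 15.3 * HRmax / HRrest
VO2max = 15.3 * 186 / 75
VO2max = 2845.8 / 75 = 37.944 mL/kg/min

37.944 mL/kg/min


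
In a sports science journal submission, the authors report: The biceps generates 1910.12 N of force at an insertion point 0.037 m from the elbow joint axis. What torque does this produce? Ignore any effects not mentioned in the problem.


tau = F * d
tau = 1910.12 * 0.037
tau = 70.6744 N*m

70.6744 N*m


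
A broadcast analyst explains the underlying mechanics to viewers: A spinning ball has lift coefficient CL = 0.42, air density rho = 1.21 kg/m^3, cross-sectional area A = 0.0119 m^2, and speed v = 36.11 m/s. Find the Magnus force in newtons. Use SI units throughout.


FM = 0.5 * CL * rho * A * v^2
FM = 0.5 * 0.42 * 1.21 * 0.0119 * 36.11^2
v^2 = 1303.9321
FM = 0.5 * 0.42 * 1.21 * 0.0119 * 1303.9321 = 3.9428 N

3.9428 N
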